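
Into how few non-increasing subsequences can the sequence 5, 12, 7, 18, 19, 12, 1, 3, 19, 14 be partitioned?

4

Place each on the leftmost legal pile:
5 → new pile 1 (tops now [5])
12 → new pile 2 (tops now [5, 12])
7 → pile 2 (tops now [5, 7])
18 → new pile 3 (tops now [5, 7, 18])
19 → new pile 4 (tops now [5, 7, 18, 19])
12 → pile 3 (tops now [5, 7, 12, 19])
1 → pile 1 (tops now [1, 7, 12, 19])
3 → pile 2 (tops now [1, 3, 12, 19])
19 → pile 4 (tops now [1, 3, 12, 19])
14 → pile 4 (tops now [1, 3, 12, 14])
Four piles.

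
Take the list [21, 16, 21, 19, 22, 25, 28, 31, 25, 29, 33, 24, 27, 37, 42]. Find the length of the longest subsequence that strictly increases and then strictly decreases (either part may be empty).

9

inc[i] = longest strictly increasing subsequence ending at i; dec[i] = longest strictly decreasing subsequence starting at i:
i:      1  2  3  4  5  6  7  8  9 10 11 12 13 14 15
a[i]:  21 16 21 19 22 25 28 31 25 29 33 24 27 37 42
inc:    1  1  2  2  3  4  5  6  4  6  7  4  5  8  9
dec:    2  1  2  1  1  2  3  3  2  2  2  1  1  1  1
Best peak at i=15 (value 42): inc=9, dec=1, length 9+1−1 = 9.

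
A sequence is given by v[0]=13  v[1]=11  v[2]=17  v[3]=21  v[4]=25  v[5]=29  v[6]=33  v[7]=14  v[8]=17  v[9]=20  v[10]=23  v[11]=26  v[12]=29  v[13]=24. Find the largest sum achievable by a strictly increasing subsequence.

142

Let S[i] be the best sum of a strictly increasing subsequence ending at i:
i:       0   1   2   3   4   5   6   7   8   9  10  11  12  13
v[i]:   13  11  17  21  25  29  33  14  17  20  23  26  29  24
S:      13  11  30  51  76 105 138  27  44  64  87 113 142 111
Maximum is 142 (e.g. 13 + 14 + 17 + 20 + 23 + 26 + 29).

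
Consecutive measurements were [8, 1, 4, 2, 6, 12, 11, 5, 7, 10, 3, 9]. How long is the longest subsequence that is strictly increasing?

Let dp[i] be the length of the longest such subsequence ending at index i:
i:      1  2  3  4  5  6  7  8  9 10 11 12
a[i]:   8  1  4  2  6 12 11  5  7 10  3  9
dp:     1  1  2  2  3  4  4  3  4  5  3  5
Maximum dp value is 5.

5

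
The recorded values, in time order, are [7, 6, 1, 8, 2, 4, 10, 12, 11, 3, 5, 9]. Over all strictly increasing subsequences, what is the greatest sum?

Let S[i] be the best sum of a strictly increasing subsequence ending at i:
i:      1  2  3  4  5  6  7  8  9 10 11 12
a[i]:   7  6  1  8  2  4 10 12 11  3  5  9
S:      7  6  1 15  3  7 25 37 36  6 12 24
Maximum is 37 (e.g. 7 + 8 + 10 + 12).

37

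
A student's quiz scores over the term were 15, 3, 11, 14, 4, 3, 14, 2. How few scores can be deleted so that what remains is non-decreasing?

4

Fewest deletions = n − (longest non-decreasing subsequence).
i:      1  2  3  4  5  6  7  8
a[i]:  15  3 11 14  4  3 14  2
dp:     1  1  2  3  2  2  4  1
max dp = 4, so deletions = 8 − 4 = 4.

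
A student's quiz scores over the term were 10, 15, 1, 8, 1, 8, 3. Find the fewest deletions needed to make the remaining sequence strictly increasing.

Fewest deletions = n − (longest strictly increasing subsequence).
Patience tails:
10 → extends → [10]
15 → extends → [10, 15]
1 → replaces 10 → [1, 15]
8 → replaces 15 → [1, 8]
1 → already a tail → [1, 8]
8 → already a tail → [1, 8]
3 → replaces 8 → [1, 3]
Longest strictly increasing subsequence has length 2, so deletions = 7 − 2 = 5.

5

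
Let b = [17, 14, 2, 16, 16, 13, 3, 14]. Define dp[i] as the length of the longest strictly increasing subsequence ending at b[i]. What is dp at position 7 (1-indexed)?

2

dp[i] = 1 + max{dp[j] : j<i, b[j]<b[i]} (or 1 if no such j):
i:      1  2  3  4  5  6  7  8
b[i]:  17 14  2 16 16 13  3 14
dp:     1  1  1  2  2  2  2  3
At index 7 the value is 2.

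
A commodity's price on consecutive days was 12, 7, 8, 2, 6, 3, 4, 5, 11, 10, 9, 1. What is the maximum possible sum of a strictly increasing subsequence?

26

Let S[i] be the best sum of a strictly increasing subsequence ending at i:
i:      1  2  3  4  5  6  7  8  9 10 11 12
a[i]:  12  7  8  2  6  3  4  5 11 10  9  1
S:     12  7 15  2  8  5  9 14 26 25 24  1
Maximum is 26 (e.g. 7 + 8 + 11).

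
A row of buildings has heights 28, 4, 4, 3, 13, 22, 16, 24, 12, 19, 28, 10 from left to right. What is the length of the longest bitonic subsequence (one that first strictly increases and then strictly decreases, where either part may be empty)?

6

inc[i] = longest strictly increasing subsequence ending at i; dec[i] = longest strictly decreasing subsequence starting at i:
i:      1  2  3  4  5  6  7  8  9 10 11 12
a[i]:  28  4  4  3 13 22 16 24 12 19 28 10
inc:    1  1  1  1  2  3  3  4  2  4  5  2
dec:    5  2  2  1  3  4  3  3  2  2  2  1
Best peak at i=6 (value 22): inc=3, dec=4, length 3+4−1 = 6.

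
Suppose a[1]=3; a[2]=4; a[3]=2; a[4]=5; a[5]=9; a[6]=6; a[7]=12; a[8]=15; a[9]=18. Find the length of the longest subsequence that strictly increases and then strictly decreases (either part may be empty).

inc[i] = longest strictly increasing subsequence ending at i; dec[i] = longest strictly decreasing subsequence starting at i:
i:      1  2  3  4  5  6  7  8  9
a[i]:   3  4  2  5  9  6 12 15 18
inc:    1  2  1  3  4  4  5  6  7
dec:    2  2  1  1  2  1  1  1  1
Best peak at i=9 (value 18): inc=7, dec=1, length 7+1−1 = 7.

7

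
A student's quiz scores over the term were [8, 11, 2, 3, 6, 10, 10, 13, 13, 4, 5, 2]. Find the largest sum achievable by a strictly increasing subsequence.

Let S[i] be the best sum of a strictly increasing subsequence ending at i:
i:      1  2  3  4  5  6  7  8  9 10 11 12
a[i]:   8 11  2  3  6 10 10 13 13  4  5  2
S:      8 19  2  5 11 21 21 34 34  9 14  2
Maximum is 34 (e.g. 2 + 3 + 6 + 10 + 13).

34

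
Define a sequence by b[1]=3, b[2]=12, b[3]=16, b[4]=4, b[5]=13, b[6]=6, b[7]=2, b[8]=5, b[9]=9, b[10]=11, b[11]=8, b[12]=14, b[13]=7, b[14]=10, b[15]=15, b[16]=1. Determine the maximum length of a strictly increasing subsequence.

7

Track the smallest tail for each achievable length (strict):
3 → extends → [3]
12 → extends → [3, 12]
16 → extends → [3, 12, 16]
4 → replaces 12 → [3, 4, 16]
13 → replaces 16 → [3, 4, 13]
6 → replaces 13 → [3, 4, 6]
2 → replaces 3 → [2, 4, 6]
5 → replaces 6 → [2, 4, 5]
9 → extends → [2, 4, 5, 9]
11 → extends → [2, 4, 5, 9, 11]
8 → replaces 9 → [2, 4, 5, 8, 11]
14 → extends → [2, 4, 5, 8, 11, 14]
7 → replaces 8 → [2, 4, 5, 7, 11, 14]
10 → replaces 11 → [2, 4, 5, 7, 10, 14]
15 → extends → [2, 4, 5, 7, 10, 14, 15]
1 → replaces 2 → [1, 4, 5, 7, 10, 14, 15]
Seven tails, so the longest strictly increasing subsequence has length 7 (e.g. 3, 4, 6, 9, 11, 14, 15).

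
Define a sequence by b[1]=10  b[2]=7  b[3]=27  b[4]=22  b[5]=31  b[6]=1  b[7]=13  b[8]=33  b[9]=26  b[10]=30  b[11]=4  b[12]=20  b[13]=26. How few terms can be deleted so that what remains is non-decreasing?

Fewest deletions = n − (longest non-decreasing subsequence).
Patience tails:
10 → extends → [10]
7 → replaces 10 → [7]
27 → extends → [7, 27]
22 → replaces 27 → [7, 22]
31 → extends → [7, 22, 31]
1 → replaces 7 → [1, 22, 31]
13 → replaces 22 → [1, 13, 31]
33 → extends → [1, 13, 31, 33]
26 → replaces 31 → [1, 13, 26, 33]
30 → replaces 33 → [1, 13, 26, 30]
4 → replaces 13 → [1, 4, 26, 30]
20 → replaces 26 → [1, 4, 20, 30]
26 → replaces 30 → [1, 4, 20, 26]
Longest non-decreasing subsequence has length 4, so deletions = 13 − 4 = 9.

9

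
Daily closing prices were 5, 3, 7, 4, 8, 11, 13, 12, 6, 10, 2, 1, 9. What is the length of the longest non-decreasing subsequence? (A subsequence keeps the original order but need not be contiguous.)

5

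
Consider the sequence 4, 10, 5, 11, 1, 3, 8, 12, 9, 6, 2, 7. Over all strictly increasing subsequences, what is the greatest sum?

Let S[i] be the best sum of a strictly increasing subsequence ending at i:
i:      1  2  3  4  5  6  7  8  9 10 11 12
a[i]:   4 10  5 11  1  3  8 12  9  6  2  7
S:      4 14  9 25  1  4 17 37 26 15  3 22
Maximum is 37 (e.g. 4 + 10 + 11 + 12).

37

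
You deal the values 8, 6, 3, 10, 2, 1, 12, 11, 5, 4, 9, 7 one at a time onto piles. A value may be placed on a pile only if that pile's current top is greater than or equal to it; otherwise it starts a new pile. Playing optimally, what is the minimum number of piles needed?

Place each on the leftmost legal pile:
8 → new pile 1 (tops now [8])
6 → pile 1 (tops now [6])
3 → pile 1 (tops now [3])
10 → new pile 2 (tops now [3, 10])
2 → pile 1 (tops now [2, 10])
1 → pile 1 (tops now [1, 10])
12 → new pile 3 (tops now [1, 10, 12])
11 → pile 3 (tops now [1, 10, 11])
5 → pile 2 (tops now [1, 5, 11])
4 → pile 2 (tops now [1, 4, 11])
9 → pile 3 (tops now [1, 4, 9])
7 → pile 3 (tops now [1, 4, 7])
Three piles.

3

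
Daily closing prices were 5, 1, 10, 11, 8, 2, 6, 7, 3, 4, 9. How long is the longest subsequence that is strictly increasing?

5

Track the smallest tail for each achievable length (strict):
5 → extends → [5]
1 → replaces 5 → [1]
10 → extends → [1, 10]
11 → extends → [1, 10, 11]
8 → replaces 10 → [1, 8, 11]
2 → replaces 8 → [1, 2, 11]
6 → replaces 11 → [1, 2, 6]
7 → extends → [1, 2, 6, 7]
3 → replaces 6 → [1, 2, 3, 7]
4 → replaces 7 → [1, 2, 3, 4]
9 → extends → [1, 2, 3, 4, 9]
Five tails, so the longest strictly increasing subsequence has length 5 (e.g. 1, 2, 6, 7, 9).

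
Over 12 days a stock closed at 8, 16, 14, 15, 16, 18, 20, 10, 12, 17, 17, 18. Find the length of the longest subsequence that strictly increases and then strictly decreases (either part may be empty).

inc[i] = longest strictly increasing subsequence ending at i; dec[i] = longest strictly decreasing subsequence starting at i:
i:      1  2  3  4  5  6  7  8  9 10 11 12
a[i]:   8 16 14 15 16 18 20 10 12 17 17 18
inc:    1  2  2  3  4  5  6  2  3  5  5  6
dec:    1  3  2  2  2  2  2  1  1  1  1  1
Best peak at i=7 (value 20): inc=6, dec=2, length 6+2−1 = 7.

7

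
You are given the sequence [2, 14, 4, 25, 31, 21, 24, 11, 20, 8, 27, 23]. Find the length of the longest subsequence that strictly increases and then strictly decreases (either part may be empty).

inc[i] = longest strictly increasing subsequence ending at i; dec[i] = longest strictly decreasing subsequence starting at i:
i:      1  2  3  4  5  6  7  8  9 10 11 12
a[i]:   2 14  4 25 31 21 24 11 20  8 27 23
inc:    1  2  2  3  4  3  4  3  4  3  5  5
dec:    1  3  1  4  4  3  3  2  2  1  2  1
Best peak at i=5 (value 31): inc=4, dec=4, length 4+4−1 = 7.

7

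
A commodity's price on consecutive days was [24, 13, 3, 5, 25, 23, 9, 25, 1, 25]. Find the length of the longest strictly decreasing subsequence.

4

Let dp[i] be the longest strictly decreasing subsequence ending at i:
i:      1  2  3  4  5  6  7  8  9 10
a[i]:  24 13  3  5 25 23  9 25  1 25
dp:     1  2  3  3  1  2  3  1  4  1
Maximum is 4.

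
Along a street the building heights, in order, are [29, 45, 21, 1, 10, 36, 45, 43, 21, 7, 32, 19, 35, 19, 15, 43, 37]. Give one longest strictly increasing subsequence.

Patience tails give the LIS length; then backtrack through the dp parents:
29 → extends → [29]
45 → extends → [29, 45]
21 → replaces 29 → [21, 45]
1 → replaces 21 → [1, 45]
10 → replaces 45 → [1, 10]
36 → extends → [1, 10, 36]
45 → extends → [1, 10, 36, 45]
43 → replaces 45 → [1, 10, 36, 43]
21 → replaces 36 → [1, 10, 21, 43]
7 → replaces 10 → [1, 7, 21, 43]
32 → replaces 43 → [1, 7, 21, 32]
19 → replaces 21 → [1, 7, 19, 32]
35 → extends → [1, 7, 19, 32, 35]
19 → already a tail → [1, 7, 19, 32, 35]
15 → replaces 19 → [1, 7, 15, 32, 35]
43 → extends → [1, 7, 15, 32, 35, 43]
37 → replaces 43 → [1, 7, 15, 32, 35, 37]
Length 6; one witness is 1, 10, 21, 32, 35, 43.

1, 10, 21, 32, 35, 43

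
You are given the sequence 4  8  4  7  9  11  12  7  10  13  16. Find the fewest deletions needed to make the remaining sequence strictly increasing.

Fewest deletions = n − (longest strictly increasing subsequence).
Patience tails:
4 → extends → [4]
8 → extends → [4, 8]
4 → already a tail → [4, 8]
7 → replaces 8 → [4, 7]
9 → extends → [4, 7, 9]
11 → extends → [4, 7, 9, 11]
12 → extends → [4, 7, 9, 11, 12]
7 → already a tail → [4, 7, 9, 11, 12]
10 → replaces 11 → [4, 7, 9, 10, 12]
13 → extends → [4, 7, 9, 10, 12, 13]
16 → extends → [4, 7, 9, 10, 12, 13, 16]
Longest strictly increasing subsequence has length 7, so deletions = 11 − 7 = 4.

4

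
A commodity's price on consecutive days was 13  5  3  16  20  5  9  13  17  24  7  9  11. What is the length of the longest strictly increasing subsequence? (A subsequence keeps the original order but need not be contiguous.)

6

Track the smallest tail for each achievable length (strict):
13 → extends → [13]
5 → replaces 13 → [5]
3 → replaces 5 → [3]
16 → extends → [3, 16]
20 → extends → [3, 16, 20]
5 → replaces 16 → [3, 5, 20]
9 → replaces 20 → [3, 5, 9]
13 → extends → [3, 5, 9, 13]
17 → extends → [3, 5, 9, 13, 17]
24 → extends → [3, 5, 9, 13, 17, 24]
7 → replaces 9 → [3, 5, 7, 13, 17, 24]
9 → replaces 13 → [3, 5, 7, 9, 17, 24]
11 → replaces 17 → [3, 5, 7, 9, 11, 24]
Six tails, so the longest strictly increasing subsequence has length 6 (e.g. 3, 5, 9, 13, 17, 24).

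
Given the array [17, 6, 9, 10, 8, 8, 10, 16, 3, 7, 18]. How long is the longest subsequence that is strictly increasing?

5

Let dp[i] be the length of the longest such subsequence ending at index i:
i:      1  2  3  4  5  6  7  8  9 10 11
a[i]:  17  6  9 10  8  8 10 16  3  7 18
dp:     1  1  2  3  2  2  3  4  1  2  5
Maximum dp value is 5.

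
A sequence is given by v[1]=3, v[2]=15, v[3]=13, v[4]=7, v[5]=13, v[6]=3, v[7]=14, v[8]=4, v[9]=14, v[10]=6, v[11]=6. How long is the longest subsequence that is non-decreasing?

5

Track the smallest tail for each achievable length (allowing ties):
3 → extends → [3]
15 → extends → [3, 15]
13 → replaces 15 → [3, 13]
7 → replaces 13 → [3, 7]
13 → extends → [3, 7, 13]
3 → replaces 7 → [3, 3, 13]
14 → extends → [3, 3, 13, 14]
4 → replaces 13 → [3, 3, 4, 14]
14 → extends → [3, 3, 4, 14, 14]
6 → replaces 14 → [3, 3, 4, 6, 14]
6 → replaces 14 → [3, 3, 4, 6, 6]
Five tails, so the longest non-decreasing subsequence has length 5 (e.g. 3, 13, 13, 14, 14).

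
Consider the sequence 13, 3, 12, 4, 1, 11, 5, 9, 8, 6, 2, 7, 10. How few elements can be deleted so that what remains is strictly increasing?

7

Fewest deletions = n − (longest strictly increasing subsequence).
i:      1  2  3  4  5  6  7  8  9 10 11 12 13
a[i]:  13  3 12  4  1 11  5  9  8  6  2  7 10
dp:     1  1  2  2  1  3  3  4  4  4  2  5  6
max dp = 6, so deletions = 13 − 6 = 7.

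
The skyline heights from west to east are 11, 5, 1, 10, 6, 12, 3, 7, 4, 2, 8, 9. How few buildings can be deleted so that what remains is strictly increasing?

Fewest deletions = n − (longest strictly increasing subsequence).
i:      1  2  3  4  5  6  7  8  9 10 11 12
a[i]:  11  5  1 10  6 12  3  7  4  2  8  9
dp:     1  1  1  2  2  3  2  3  3  2  4  5
max dp = 5, so deletions = 12 − 5 = 7.

7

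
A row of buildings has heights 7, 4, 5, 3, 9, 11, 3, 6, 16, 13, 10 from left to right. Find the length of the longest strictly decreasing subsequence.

Negate each value so 'decreasing' becomes 'increasing', then run patience tails on the negated sequence:
-7 → extends → [-7]
-4 → extends → [-7, -4]
-5 → replaces -4 → [-7, -5]
-3 → extends → [-7, -5, -3]
-9 → replaces -7 → [-9, -5, -3]
-11 → replaces -9 → [-11, -5, -3]
-3 → already a tail → [-11, -5, -3]
-6 → replaces -5 → [-11, -6, -3]
-16 → replaces -11 → [-16, -6, -3]
-13 → replaces -6 → [-16, -13, -3]
-10 → replaces -3 → [-16, -13, -10]
Three tails, so the longest strictly decreasing subsequence of the original has length 3.

3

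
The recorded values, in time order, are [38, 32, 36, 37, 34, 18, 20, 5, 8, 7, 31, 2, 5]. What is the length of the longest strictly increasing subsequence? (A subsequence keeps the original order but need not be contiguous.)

3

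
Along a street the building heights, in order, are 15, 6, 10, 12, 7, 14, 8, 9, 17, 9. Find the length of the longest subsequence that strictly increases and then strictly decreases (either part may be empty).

6

inc[i] = longest strictly increasing subsequence ending at i; dec[i] = longest strictly decreasing subsequence starting at i:
i:      1  2  3  4  5  6  7  8  9 10
a[i]:  15  6 10 12  7 14  8  9 17  9
inc:    1  1  2  3  2  4  3  4  5  4
dec:    3  1  2  2  1  2  1  1  2  1
Best peak at i=9 (value 17): inc=5, dec=2, length 5+2−1 = 6.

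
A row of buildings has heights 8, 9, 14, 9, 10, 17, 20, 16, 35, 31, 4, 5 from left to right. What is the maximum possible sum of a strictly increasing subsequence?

Let S[i] be the best sum of a strictly increasing subsequence ending at i:
i:       1   2   3   4   5   6   7   8   9  10  11  12
a[i]:    8   9  14   9  10  17  20  16  35  31   4   5
S:       8  17  31  17  27  48  68  47 103  99   4   9
Maximum is 103 (e.g. 8 + 9 + 14 + 17 + 20 + 35).

103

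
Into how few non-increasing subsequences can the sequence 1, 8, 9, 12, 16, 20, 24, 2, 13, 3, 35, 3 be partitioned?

The minimum number of non-increasing subsequences covering a sequence equals the length of its longest strictly increasing subsequence.
LIS length is 8 (e.g. 1, 8, 9, 12, 16, 20, 24, 35), so 8 piles are needed.

8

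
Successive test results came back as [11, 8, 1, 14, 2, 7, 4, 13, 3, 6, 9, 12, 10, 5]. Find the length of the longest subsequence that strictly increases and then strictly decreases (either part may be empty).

inc[i] = longest strictly increasing subsequence ending at i; dec[i] = longest strictly decreasing subsequence starting at i:
i:      1  2  3  4  5  6  7  8  9 10 11 12 13 14
a[i]:  11  8  1 14  2  7  4 13  3  6  9 12 10  5
inc:    1  1  1  2  2  3  3  4  3  4  5  6  6  4
dec:    5  4  1  5  1  3  2  4  1  2  2  3  2  1
Best peak at i=12 (value 12): inc=6, dec=3, length 6+3−1 = 8.

8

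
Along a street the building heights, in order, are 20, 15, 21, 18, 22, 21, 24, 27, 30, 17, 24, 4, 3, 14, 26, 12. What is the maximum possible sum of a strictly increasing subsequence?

Let S[i] be the best sum of a strictly increasing subsequence ending at i:
i:       1   2   3   4   5   6   7   8   9  10  11  12  13  14  15  16
a[i]:   20  15  21  18  22  21  24  27  30  17  24   4   3  14  26  12
S:      20  15  41  33  63  54  87 114 144  32  87   4   3  18 113  16
Maximum is 144 (e.g. 20 + 21 + 22 + 24 + 27 + 30).

144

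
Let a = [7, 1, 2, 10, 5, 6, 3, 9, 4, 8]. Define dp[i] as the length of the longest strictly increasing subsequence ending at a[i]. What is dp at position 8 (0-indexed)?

dp[i] = 1 + max{dp[j] : j<i, a[j]<a[i]} (or 1 if no such j):
i:      0  1  2  3  4  5  6  7  8  9
a[i]:   7  1  2 10  5  6  3  9  4  8
dp:     1  1  2  3  3  4  3  5  4  5
At index 8 the value is 4.

4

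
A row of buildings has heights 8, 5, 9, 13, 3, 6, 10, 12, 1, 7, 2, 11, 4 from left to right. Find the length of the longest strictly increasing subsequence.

4

Let dp[i] be the length of the longest such subsequence ending at index i:
i:      1  2  3  4  5  6  7  8  9 10 11 12 13
a[i]:   8  5  9 13  3  6 10 12  1  7  2 11  4
dp:     1  1  2  3  1  2  3  4  1  3  2  4  3
Maximum dp value is 4.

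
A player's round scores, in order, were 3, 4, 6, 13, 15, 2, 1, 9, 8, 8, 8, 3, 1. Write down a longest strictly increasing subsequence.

Patience tails give the LIS length; then backtrack through the dp parents:
3 → extends → [3]
4 → extends → [3, 4]
6 → extends → [3, 4, 6]
13 → extends → [3, 4, 6, 13]
15 → extends → [3, 4, 6, 13, 15]
2 → replaces 3 → [2, 4, 6, 13, 15]
1 → replaces 2 → [1, 4, 6, 13, 15]
9 → replaces 13 → [1, 4, 6, 9, 15]
8 → replaces 9 → [1, 4, 6, 8, 15]
8 → already a tail → [1, 4, 6, 8, 15]
8 → already a tail → [1, 4, 6, 8, 15]
3 → replaces 4 → [1, 3, 6, 8, 15]
1 → already a tail → [1, 3, 6, 8, 15]
Length 5; one witness is 3, 4, 6, 13, 15.

3, 4, 6, 13, 15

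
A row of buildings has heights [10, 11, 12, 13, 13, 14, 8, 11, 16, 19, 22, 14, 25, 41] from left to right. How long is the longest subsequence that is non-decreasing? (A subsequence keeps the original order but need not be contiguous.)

Let dp[i] be the length of the longest such subsequence ending at index i:
i:      1  2  3  4  5  6  7  8  9 10 11 12 13 14
a[i]:  10 11 12 13 13 14  8 11 16 19 22 14 25 41
dp:     1  2  3  4  5  6  1  3  7  8  9  7 10 11
Maximum dp value is 11.

11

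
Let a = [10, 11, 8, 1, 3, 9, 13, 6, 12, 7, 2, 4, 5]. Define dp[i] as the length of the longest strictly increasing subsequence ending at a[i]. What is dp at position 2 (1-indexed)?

2

dp[i] = 1 + max{dp[j] : j<i, a[j]<a[i]} (or 1 if no such j):
i:      1  2  3  4  5  6  7  8  9 10 11 12 13
a[i]:  10 11  8  1  3  9 13  6 12  7  2  4  5
dp:     1  2  1  1  2  3  4  3  4  4  2  3  4
At index 2 the value is 2.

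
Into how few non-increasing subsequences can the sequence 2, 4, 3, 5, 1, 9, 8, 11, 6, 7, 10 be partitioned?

Place each on the leftmost legal pile:
2 → new pile 1 (tops now [2])
4 → new pile 2 (tops now [2, 4])
3 → pile 2 (tops now [2, 3])
5 → new pile 3 (tops now [2, 3, 5])
1 → pile 1 (tops now [1, 3, 5])
9 → new pile 4 (tops now [1, 3, 5, 9])
8 → pile 4 (tops now [1, 3, 5, 8])
11 → new pile 5 (tops now [1, 3, 5, 8, 11])
6 → pile 4 (tops now [1, 3, 5, 6, 11])
7 → pile 5 (tops now [1, 3, 5, 6, 7])
10 → new pile 6 (tops now [1, 3, 5, 6, 7, 10])
Six piles.

6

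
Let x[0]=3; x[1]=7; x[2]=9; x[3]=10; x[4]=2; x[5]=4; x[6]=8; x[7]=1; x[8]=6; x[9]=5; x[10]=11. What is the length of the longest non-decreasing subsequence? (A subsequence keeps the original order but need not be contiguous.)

5

Track the smallest tail for each achievable length (allowing ties):
3 → extends → [3]
7 → extends → [3, 7]
9 → extends → [3, 7, 9]
10 → extends → [3, 7, 9, 10]
2 → replaces 3 → [2, 7, 9, 10]
4 → replaces 7 → [2, 4, 9, 10]
8 → replaces 9 → [2, 4, 8, 10]
1 → replaces 2 → [1, 4, 8, 10]
6 → replaces 8 → [1, 4, 6, 10]
5 → replaces 6 → [1, 4, 5, 10]
11 → extends → [1, 4, 5, 10, 11]
Five tails, so the longest non-decreasing subsequence has length 5 (e.g. 3, 7, 9, 10, 11).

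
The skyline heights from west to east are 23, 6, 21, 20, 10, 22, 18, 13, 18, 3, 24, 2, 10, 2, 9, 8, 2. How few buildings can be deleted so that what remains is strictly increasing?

Fewest deletions = n − (longest strictly increasing subsequence).
i:      1  2  3  4  5  6  7  8  9 10 11 12 13 14 15 16 17
a[i]:  23  6 21 20 10 22 18 13 18  3 24  2 10  2  9  8  2
dp:     1  1  2  2  2  3  3  3  4  1  5  1  2  1  2  2  1
max dp = 5, so deletions = 17 − 5 = 12.

12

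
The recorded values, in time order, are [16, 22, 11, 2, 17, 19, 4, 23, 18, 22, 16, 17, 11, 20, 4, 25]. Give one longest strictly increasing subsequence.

2, 4, 16, 17, 20, 25

Patience tails give the LIS length; then backtrack through the dp parents:
16 → extends → [16]
22 → extends → [16, 22]
11 → replaces 16 → [11, 22]
2 → replaces 11 → [2, 22]
17 → replaces 22 → [2, 17]
19 → extends → [2, 17, 19]
4 → replaces 17 → [2, 4, 19]
23 → extends → [2, 4, 19, 23]
18 → replaces 19 → [2, 4, 18, 23]
22 → replaces 23 → [2, 4, 18, 22]
16 → replaces 18 → [2, 4, 16, 22]
17 → replaces 22 → [2, 4, 16, 17]
11 → replaces 16 → [2, 4, 11, 17]
20 → extends → [2, 4, 11, 17, 20]
4 → already a tail → [2, 4, 11, 17, 20]
25 → extends → [2, 4, 11, 17, 20, 25]
Length 6; one witness is 2, 4, 16, 17, 20, 25.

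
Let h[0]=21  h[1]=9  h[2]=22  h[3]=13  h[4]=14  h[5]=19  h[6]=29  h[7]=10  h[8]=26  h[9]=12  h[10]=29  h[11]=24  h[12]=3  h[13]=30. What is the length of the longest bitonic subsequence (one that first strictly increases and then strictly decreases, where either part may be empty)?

inc[i] = longest strictly increasing subsequence ending at i; dec[i] = longest strictly decreasing subsequence starting at i:
i:      0  1  2  3  4  5  6  7  8  9 10 11 12 13
h[i]:  21  9 22 13 14 19 29 10 26 12 29 24  3 30
inc:    1  1  2  2  3  4  5  2  5  3  6  5  1  7
dec:    4  2  4  3  3  3  4  2  3  2  3  2  1  1
Best peak at i=6 (value 29): inc=5, dec=4, length 5+4−1 = 8.

8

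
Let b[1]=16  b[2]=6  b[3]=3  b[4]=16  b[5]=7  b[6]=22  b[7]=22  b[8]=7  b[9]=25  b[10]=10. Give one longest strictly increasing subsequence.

6, 16, 22, 25

Patience tails give the LIS length; then backtrack through the dp parents:
16 → extends → [16]
6 → replaces 16 → [6]
3 → replaces 6 → [3]
16 → extends → [3, 16]
7 → replaces 16 → [3, 7]
22 → extends → [3, 7, 22]
22 → already a tail → [3, 7, 22]
7 → already a tail → [3, 7, 22]
25 → extends → [3, 7, 22, 25]
10 → replaces 22 → [3, 7, 10, 25]
Length 4; one witness is 6, 16, 22, 25.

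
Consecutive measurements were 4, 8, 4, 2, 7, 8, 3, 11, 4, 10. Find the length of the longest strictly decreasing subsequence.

3

Let dp[i] be the longest strictly decreasing subsequence ending at i:
i:      1  2  3  4  5  6  7  8  9 10
a[i]:   4  8  4  2  7  8  3 11  4 10
dp:     1  1  2  3  2  1  3  1  3  2
Maximum is 3.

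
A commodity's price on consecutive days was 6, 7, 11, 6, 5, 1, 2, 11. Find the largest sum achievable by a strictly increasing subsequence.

Let S[i] be the best sum of a strictly increasing subsequence ending at i:
i:      1  2  3  4  5  6  7  8
a[i]:   6  7 11  6  5  1  2 11
S:      6 13 24  6  5  1  3 24
Maximum is 24 (e.g. 6 + 7 + 11).

24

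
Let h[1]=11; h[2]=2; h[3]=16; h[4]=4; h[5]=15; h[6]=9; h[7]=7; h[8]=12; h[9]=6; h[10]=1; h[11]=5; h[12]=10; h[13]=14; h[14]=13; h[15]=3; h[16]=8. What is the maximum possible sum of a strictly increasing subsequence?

41

Let S[i] be the best sum of a strictly increasing subsequence ending at i:
i:      1  2  3  4  5  6  7  8  9 10 11 12 13 14 15 16
h[i]:  11  2 16  4 15  9  7 12  6  1  5 10 14 13  3  8
S:     11  2 27  6 26 15 13 27 12  1 11 25 41 40  5 21
Maximum is 41 (e.g. 2 + 4 + 9 + 12 + 14).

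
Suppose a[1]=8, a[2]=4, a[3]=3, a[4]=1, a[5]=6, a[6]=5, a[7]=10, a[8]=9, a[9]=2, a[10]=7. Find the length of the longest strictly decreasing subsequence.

4

Let dp[i] be the longest strictly decreasing subsequence ending at i:
i:      1  2  3  4  5  6  7  8  9 10
a[i]:   8  4  3  1  6  5 10  9  2  7
dp:     1  2  3  4  2  3  1  2  4  3
Maximum is 4.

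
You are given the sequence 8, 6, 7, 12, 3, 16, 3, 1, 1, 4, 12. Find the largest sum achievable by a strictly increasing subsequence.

Let S[i] be the best sum of a strictly increasing subsequence ending at i:
i:      1  2  3  4  5  6  7  8  9 10 11
a[i]:   8  6  7 12  3 16  3  1  1  4 12
S:      8  6 13 25  3 41  3  1  1  7 25
Maximum is 41 (e.g. 6 + 7 + 12 + 16).

41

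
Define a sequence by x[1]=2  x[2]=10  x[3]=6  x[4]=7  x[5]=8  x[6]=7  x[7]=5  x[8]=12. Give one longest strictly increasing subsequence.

Patience tails give the LIS length; then backtrack through the dp parents:
2 → extends → [2]
10 → extends → [2, 10]
6 → replaces 10 → [2, 6]
7 → extends → [2, 6, 7]
8 → extends → [2, 6, 7, 8]
7 → already a tail → [2, 6, 7, 8]
5 → replaces 6 → [2, 5, 7, 8]
12 → extends → [2, 5, 7, 8, 12]
Length 5; one witness is 2, 6, 7, 8, 12.

2, 6, 7, 8, 12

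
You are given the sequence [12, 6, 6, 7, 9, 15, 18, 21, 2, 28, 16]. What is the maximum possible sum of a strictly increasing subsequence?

104

Let S[i] be the best sum of a strictly increasing subsequence ending at i:
i:       1   2   3   4   5   6   7   8   9  10  11
a[i]:   12   6   6   7   9  15  18  21   2  28  16
S:      12   6   6  13  22  37  55  76   2 104  53
Maximum is 104 (e.g. 6 + 7 + 9 + 15 + 18 + 21 + 28).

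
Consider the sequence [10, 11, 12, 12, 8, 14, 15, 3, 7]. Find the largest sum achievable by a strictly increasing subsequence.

Let S[i] be the best sum of a strictly increasing subsequence ending at i:
i:      1  2  3  4  5  6  7  8  9
a[i]:  10 11 12 12  8 14 15  3  7
S:     10 21 33 33  8 47 62  3 10
Maximum is 62 (e.g. 10 + 11 + 12 + 14 + 15).

62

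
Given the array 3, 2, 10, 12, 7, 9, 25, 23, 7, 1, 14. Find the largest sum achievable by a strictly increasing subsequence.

50

Let S[i] be the best sum of a strictly increasing subsequence ending at i:
i:      1  2  3  4  5  6  7  8  9 10 11
a[i]:   3  2 10 12  7  9 25 23  7  1 14
S:      3  2 13 25 10 19 50 48 10  1 39
Maximum is 50 (e.g. 3 + 10 + 12 + 25).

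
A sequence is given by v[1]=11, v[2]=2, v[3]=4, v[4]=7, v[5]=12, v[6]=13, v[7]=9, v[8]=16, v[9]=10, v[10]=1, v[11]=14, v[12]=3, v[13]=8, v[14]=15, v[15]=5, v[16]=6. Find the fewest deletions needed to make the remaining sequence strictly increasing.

Fewest deletions = n − (longest strictly increasing subsequence).
i:      1  2  3  4  5  6  7  8  9 10 11 12 13 14 15 16
v[i]:  11  2  4  7 12 13  9 16 10  1 14  3  8 15  5  6
dp:     1  1  2  3  4  5  4  6  5  1  6  2  4  7  3  4
max dp = 7, so deletions = 16 − 7 = 9.

9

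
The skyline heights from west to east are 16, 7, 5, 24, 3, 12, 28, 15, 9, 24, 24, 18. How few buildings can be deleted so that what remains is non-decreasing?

Fewest deletions = n − (longest non-decreasing subsequence).
Patience tails:
16 → extends → [16]
7 → replaces 16 → [7]
5 → replaces 7 → [5]
24 → extends → [5, 24]
3 → replaces 5 → [3, 24]
12 → replaces 24 → [3, 12]
28 → extends → [3, 12, 28]
15 → replaces 28 → [3, 12, 15]
9 → replaces 12 → [3, 9, 15]
24 → extends → [3, 9, 15, 24]
24 → extends → [3, 9, 15, 24, 24]
18 → replaces 24 → [3, 9, 15, 18, 24]
Longest non-decreasing subsequence has length 5, so deletions = 12 − 5 = 7.

7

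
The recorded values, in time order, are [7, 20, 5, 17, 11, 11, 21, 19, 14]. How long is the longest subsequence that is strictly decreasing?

Negate each value so 'decreasing' becomes 'increasing', then run patience tails on the negated sequence:
-7 → extends → [-7]
-20 → replaces -7 → [-20]
-5 → extends → [-20, -5]
-17 → replaces -5 → [-20, -17]
-11 → extends → [-20, -17, -11]
-11 → already a tail → [-20, -17, -11]
-21 → replaces -20 → [-21, -17, -11]
-19 → replaces -17 → [-21, -19, -11]
-14 → replaces -11 → [-21, -19, -14]
Three tails, so the longest strictly decreasing subsequence of the original has length 3.

3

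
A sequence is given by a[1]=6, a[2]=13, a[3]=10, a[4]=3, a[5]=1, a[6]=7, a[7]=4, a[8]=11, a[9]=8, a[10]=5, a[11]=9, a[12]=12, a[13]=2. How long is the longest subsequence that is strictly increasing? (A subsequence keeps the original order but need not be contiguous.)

5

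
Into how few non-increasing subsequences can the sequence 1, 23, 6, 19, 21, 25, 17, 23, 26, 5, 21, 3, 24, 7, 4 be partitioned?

6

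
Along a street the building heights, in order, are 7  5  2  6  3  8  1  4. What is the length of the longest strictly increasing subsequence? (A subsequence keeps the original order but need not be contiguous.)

3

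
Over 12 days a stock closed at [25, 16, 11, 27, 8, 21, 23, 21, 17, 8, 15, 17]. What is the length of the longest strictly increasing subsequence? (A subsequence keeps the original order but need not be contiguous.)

3

Track the smallest tail for each achievable length (strict):
25 → extends → [25]
16 → replaces 25 → [16]
11 → replaces 16 → [11]
27 → extends → [11, 27]
8 → replaces 11 → [8, 27]
21 → replaces 27 → [8, 21]
23 → extends → [8, 21, 23]
21 → already a tail → [8, 21, 23]
17 → replaces 21 → [8, 17, 23]
8 → already a tail → [8, 17, 23]
15 → replaces 17 → [8, 15, 23]
17 → replaces 23 → [8, 15, 17]
Three tails, so the longest strictly increasing subsequence has length 3 (e.g. 16, 21, 23).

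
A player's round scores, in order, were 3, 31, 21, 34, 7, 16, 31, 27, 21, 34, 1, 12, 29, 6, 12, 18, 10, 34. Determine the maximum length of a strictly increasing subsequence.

Track the smallest tail for each achievable length (strict):
3 → extends → [3]
31 → extends → [3, 31]
21 → replaces 31 → [3, 21]
34 → extends → [3, 21, 34]
7 → replaces 21 → [3, 7, 34]
16 → replaces 34 → [3, 7, 16]
31 → extends → [3, 7, 16, 31]
27 → replaces 31 → [3, 7, 16, 27]
21 → replaces 27 → [3, 7, 16, 21]
34 → extends → [3, 7, 16, 21, 34]
1 → replaces 3 → [1, 7, 16, 21, 34]
12 → replaces 16 → [1, 7, 12, 21, 34]
29 → replaces 34 → [1, 7, 12, 21, 29]
6 → replaces 7 → [1, 6, 12, 21, 29]
12 → already a tail → [1, 6, 12, 21, 29]
18 → replaces 21 → [1, 6, 12, 18, 29]
10 → replaces 12 → [1, 6, 10, 18, 29]
34 → extends → [1, 6, 10, 18, 29, 34]
Six tails, so the longest strictly increasing subsequence has length 6 (e.g. 3, 7, 16, 27, 29, 34).

6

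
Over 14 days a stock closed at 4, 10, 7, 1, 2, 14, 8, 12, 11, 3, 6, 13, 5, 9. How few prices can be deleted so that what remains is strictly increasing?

Fewest deletions = n − (longest strictly increasing subsequence).
Patience tails:
4 → extends → [4]
10 → extends → [4, 10]
7 → replaces 10 → [4, 7]
1 → replaces 4 → [1, 7]
2 → replaces 7 → [1, 2]
14 → extends → [1, 2, 14]
8 → replaces 14 → [1, 2, 8]
12 → extends → [1, 2, 8, 12]
11 → replaces 12 → [1, 2, 8, 11]
3 → replaces 8 → [1, 2, 3, 11]
6 → replaces 11 → [1, 2, 3, 6]
13 → extends → [1, 2, 3, 6, 13]
5 → replaces 6 → [1, 2, 3, 5, 13]
9 → replaces 13 → [1, 2, 3, 5, 9]
Longest strictly increasing subsequence has length 5, so deletions = 14 − 5 = 9.

9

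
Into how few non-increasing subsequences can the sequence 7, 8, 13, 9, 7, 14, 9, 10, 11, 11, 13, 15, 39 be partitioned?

The minimum number of non-increasing subsequences covering a sequence equals the length of its longest strictly increasing subsequence.
LIS length is 8 (e.g. 7, 8, 9, 10, 11, 13, 15, 39), so 8 piles are needed.

8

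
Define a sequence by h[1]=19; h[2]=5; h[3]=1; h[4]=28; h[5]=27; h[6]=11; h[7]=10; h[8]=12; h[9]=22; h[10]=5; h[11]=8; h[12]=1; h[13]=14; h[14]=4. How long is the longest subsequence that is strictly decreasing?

6

Let dp[i] be the longest strictly decreasing subsequence ending at i:
i:      1  2  3  4  5  6  7  8  9 10 11 12 13 14
h[i]:  19  5  1 28 27 11 10 12 22  5  8  1 14  4
dp:     1  2  3  1  2  3  4  3  3  5  5  6  4  6
Maximum is 6.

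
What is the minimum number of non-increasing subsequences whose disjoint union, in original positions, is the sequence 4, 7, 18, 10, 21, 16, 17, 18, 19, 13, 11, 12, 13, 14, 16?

8

The minimum number of non-increasing subsequences covering a sequence equals the length of its longest strictly increasing subsequence.
LIS length is 8 (e.g. 4, 7, 10, 11, 12, 13, 14, 16), so 8 piles are needed.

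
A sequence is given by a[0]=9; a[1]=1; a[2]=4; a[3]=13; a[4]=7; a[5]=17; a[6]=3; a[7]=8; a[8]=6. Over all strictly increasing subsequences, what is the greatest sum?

39

Let S[i] be the best sum of a strictly increasing subsequence ending at i:
i:      0  1  2  3  4  5  6  7  8
a[i]:   9  1  4 13  7 17  3  8  6
S:      9  1  5 22 12 39  4 20 11
Maximum is 39 (e.g. 9 + 13 + 17).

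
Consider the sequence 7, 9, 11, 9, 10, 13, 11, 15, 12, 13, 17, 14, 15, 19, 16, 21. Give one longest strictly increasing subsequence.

Patience tails give the LIS length; then backtrack through the dp parents:
7 → extends → [7]
9 → extends → [7, 9]
11 → extends → [7, 9, 11]
9 → already a tail → [7, 9, 11]
10 → replaces 11 → [7, 9, 10]
13 → extends → [7, 9, 10, 13]
11 → replaces 13 → [7, 9, 10, 11]
15 → extends → [7, 9, 10, 11, 15]
12 → replaces 15 → [7, 9, 10, 11, 12]
13 → extends → [7, 9, 10, 11, 12, 13]
17 → extends → [7, 9, 10, 11, 12, 13, 17]
14 → replaces 17 → [7, 9, 10, 11, 12, 13, 14]
15 → extends → [7, 9, 10, 11, 12, 13, 14, 15]
19 → extends → [7, 9, 10, 11, 12, 13, 14, 15, 19]
16 → replaces 19 → [7, 9, 10, 11, 12, 13, 14, 15, 16]
21 → extends → [7, 9, 10, 11, 12, 13, 14, 15, 16, 21]
Length 10; one witness is 7, 9, 10, 11, 12, 13, 14, 15, 19, 21.

7, 9, 10, 11, 12, 13, 14, 15, 19, 21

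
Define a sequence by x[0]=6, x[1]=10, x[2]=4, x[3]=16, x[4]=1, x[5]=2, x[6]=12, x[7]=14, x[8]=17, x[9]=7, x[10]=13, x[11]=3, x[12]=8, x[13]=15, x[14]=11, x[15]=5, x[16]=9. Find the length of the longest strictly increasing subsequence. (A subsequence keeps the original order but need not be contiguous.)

Track the smallest tail for each achievable length (strict):
6 → extends → [6]
10 → extends → [6, 10]
4 → replaces 6 → [4, 10]
16 → extends → [4, 10, 16]
1 → replaces 4 → [1, 10, 16]
2 → replaces 10 → [1, 2, 16]
12 → replaces 16 → [1, 2, 12]
14 → extends → [1, 2, 12, 14]
17 → extends → [1, 2, 12, 14, 17]
7 → replaces 12 → [1, 2, 7, 14, 17]
13 → replaces 14 → [1, 2, 7, 13, 17]
3 → replaces 7 → [1, 2, 3, 13, 17]
8 → replaces 13 → [1, 2, 3, 8, 17]
15 → replaces 17 → [1, 2, 3, 8, 15]
11 → replaces 15 → [1, 2, 3, 8, 11]
5 → replaces 8 → [1, 2, 3, 5, 11]
9 → replaces 11 → [1, 2, 3, 5, 9]
Five tails, so the longest strictly increasing subsequence has length 5 (e.g. 6, 10, 12, 14, 17).

5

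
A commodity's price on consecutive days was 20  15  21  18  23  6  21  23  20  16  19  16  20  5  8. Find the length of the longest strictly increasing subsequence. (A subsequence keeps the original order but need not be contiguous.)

Track the smallest tail for each achievable length (strict):
20 → extends → [20]
15 → replaces 20 → [15]
21 → extends → [15, 21]
18 → replaces 21 → [15, 18]
23 → extends → [15, 18, 23]
6 → replaces 15 → [6, 18, 23]
21 → replaces 23 → [6, 18, 21]
23 → extends → [6, 18, 21, 23]
20 → replaces 21 → [6, 18, 20, 23]
16 → replaces 18 → [6, 16, 20, 23]
19 → replaces 20 → [6, 16, 19, 23]
16 → already a tail → [6, 16, 19, 23]
20 → replaces 23 → [6, 16, 19, 20]
5 → replaces 6 → [5, 16, 19, 20]
8 → replaces 16 → [5, 8, 19, 20]
Four tails, so the longest strictly increasing subsequence has length 4 (e.g. 15, 18, 21, 23).

4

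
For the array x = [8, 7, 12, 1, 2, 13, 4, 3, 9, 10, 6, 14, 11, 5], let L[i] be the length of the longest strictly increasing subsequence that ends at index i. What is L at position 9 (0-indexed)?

5

dp[i] = 1 + max{dp[j] : j<i, x[j]<x[i]} (or 1 if no such j):
i:      0  1  2  3  4  5  6  7  8  9 10 11 12 13
x[i]:   8  7 12  1  2 13  4  3  9 10  6 14 11  5
dp:     1  1  2  1  2  3  3  3  4  5  4  6  6  4
At index 9 the value is 5.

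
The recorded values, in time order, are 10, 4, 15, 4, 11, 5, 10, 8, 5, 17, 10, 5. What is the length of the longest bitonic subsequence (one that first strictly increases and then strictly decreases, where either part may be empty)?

inc[i] = longest strictly increasing subsequence ending at i; dec[i] = longest strictly decreasing subsequence starting at i:
i:      1  2  3  4  5  6  7  8  9 10 11 12
a[i]:  10  4 15  4 11  5 10  8  5 17 10  5
inc:    1  1  2  1  2  2  3  3  2  4  4  2
dec:    3  1  5  1  4  1  3  2  1  3  2  1
Best peak at i=3 (value 15): inc=2, dec=5, length 2+5−1 = 6.

6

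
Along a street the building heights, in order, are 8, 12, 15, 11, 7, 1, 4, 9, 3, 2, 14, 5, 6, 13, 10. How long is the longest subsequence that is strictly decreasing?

Let dp[i] be the longest strictly decreasing subsequence ending at i:
i:      1  2  3  4  5  6  7  8  9 10 11 12 13 14 15
a[i]:   8 12 15 11  7  1  4  9  3  2 14  5  6 13 10
dp:     1  1  1  2  3  4  4  3  5  6  2  4  4  3  4
Maximum is 6.

6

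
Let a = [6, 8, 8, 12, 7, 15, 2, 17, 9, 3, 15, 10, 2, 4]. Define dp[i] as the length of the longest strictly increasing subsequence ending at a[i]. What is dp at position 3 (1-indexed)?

2

dp[i] = 1 + max{dp[j] : j<i, a[j]<a[i]} (or 1 if no such j):
i:      1  2  3  4  5  6  7  8  9 10 11 12 13 14
a[i]:   6  8  8 12  7 15  2 17  9  3 15 10  2  4
dp:     1  2  2  3  2  4  1  5  3  2  4  4  1  3
At index 3 the value is 2.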